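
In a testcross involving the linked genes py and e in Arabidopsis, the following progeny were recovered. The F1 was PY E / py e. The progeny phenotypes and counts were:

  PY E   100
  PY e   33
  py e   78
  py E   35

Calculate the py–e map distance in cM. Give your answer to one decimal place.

27.6 cM

The recombinant classes are PY e and py E: 33 + 35 = 68.
Recombination frequency = 68/246 = 0.2764 ≈ 27.6%, i.e. 27.6 cM.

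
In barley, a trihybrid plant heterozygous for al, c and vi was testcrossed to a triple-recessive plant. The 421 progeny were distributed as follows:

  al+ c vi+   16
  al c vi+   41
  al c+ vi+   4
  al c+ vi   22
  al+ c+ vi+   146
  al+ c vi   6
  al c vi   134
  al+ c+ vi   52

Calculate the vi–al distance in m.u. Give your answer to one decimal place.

The two most frequent reciprocal classes, al c vi and al+ c+ vi+, are the parental types, so the F1 was al c vi / al+ c+ vi+.
The two rarest classes, al+ c vi and al c+ vi+, are the double crossovers. Comparing them with the parentals, only the al allele has switched, so al is the middle locus and the order is c – al – vi.
Crossovers in the al–vi interval produce the single-crossover classes al c vi+ and al+ c+ vi (41 + 52 = 93) plus the double crossovers (10).
RF(al–vi) = (93 + 10) / 421 = 103/421 = 0.2447 → 24.5 m.u.

24.5 m.u.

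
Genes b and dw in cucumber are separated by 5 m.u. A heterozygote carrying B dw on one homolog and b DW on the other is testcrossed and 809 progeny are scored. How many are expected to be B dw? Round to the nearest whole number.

A map distance of 5 m.u. corresponds to a recombination frequency of 0.050.
The F1 is B dw / b DW, so B dw is a parental gamete class with expected frequency (1 − r)/2 = 0.950/2 = 0.4750.
Expected number = 0.4750 × 809 = 384.27 ≈ 384.

384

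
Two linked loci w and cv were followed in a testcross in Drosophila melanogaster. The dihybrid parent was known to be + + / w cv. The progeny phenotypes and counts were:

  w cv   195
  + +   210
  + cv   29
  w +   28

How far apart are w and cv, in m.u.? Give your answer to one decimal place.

The recombinant classes are + cv and w +: 29 + 28 = 57.
Recombination frequency = 57/462 = 0.1234 ≈ 12.3%, i.e. 12.3 m.u.

12.3 m.u.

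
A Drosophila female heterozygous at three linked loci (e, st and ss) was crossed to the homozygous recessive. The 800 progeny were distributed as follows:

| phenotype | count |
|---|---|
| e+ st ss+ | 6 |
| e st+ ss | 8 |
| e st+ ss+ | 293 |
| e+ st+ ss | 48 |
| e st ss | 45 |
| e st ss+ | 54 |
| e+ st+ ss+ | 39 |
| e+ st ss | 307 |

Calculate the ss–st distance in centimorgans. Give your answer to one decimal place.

The two most frequent reciprocal classes, e st+ ss+ and e+ st ss, are the parental types, so the F1 was e st+ ss+ / e+ st ss.
The two rarest classes, e st+ ss and e+ st ss+, are the double crossovers. Comparing them with the parentals, only the ss allele has switched, so ss is the middle locus and the order is st – ss – e.
Crossovers in the st–ss interval produce the single-crossover classes e st ss+ and e+ st+ ss (54 + 48 = 102) plus the double crossovers (14).
RF(st–ss) = (102 + 14) / 800 = 116/800 = 0.1450 → 14.5 centimorgans.

14.5 centimorgans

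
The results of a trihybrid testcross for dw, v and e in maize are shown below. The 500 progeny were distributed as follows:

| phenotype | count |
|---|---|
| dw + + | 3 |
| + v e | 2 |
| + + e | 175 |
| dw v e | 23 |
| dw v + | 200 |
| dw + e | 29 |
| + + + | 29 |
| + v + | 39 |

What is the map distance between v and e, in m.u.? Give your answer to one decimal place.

The two most frequent reciprocal classes, dw v + and + + e, are the parental types, so the F1 was dw v + / + + e.
The two rarest classes, dw + + and + v e, are the double crossovers. Comparing them with the parentals, only the v allele has switched, so v is the middle locus and the order is e – v – dw.
Crossovers in the e–v interval produce the single-crossover classes dw v e and + + + (23 + 29 = 52) plus the double crossovers (5).
RF(e–v) = (52 + 5) / 500 = 57/500 = 0.1140 → 11.4 m.u.

11.4 m.u.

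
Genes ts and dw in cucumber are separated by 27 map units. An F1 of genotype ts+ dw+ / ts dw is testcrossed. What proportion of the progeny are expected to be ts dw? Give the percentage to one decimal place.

36.5%

A map distance of 27 map units corresponds to a recombination frequency of 0.270.
The F1 is ts+ dw+ / ts dw, so ts dw is a parental gamete class with expected frequency (1 − r)/2 = 0.730/2 = 0.3650.
That is 0.3650 = 36.5% of the progeny.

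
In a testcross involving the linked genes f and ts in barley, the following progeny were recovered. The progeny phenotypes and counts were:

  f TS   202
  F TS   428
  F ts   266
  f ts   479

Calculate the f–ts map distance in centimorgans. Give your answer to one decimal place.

34.0 centimorgans

The two most frequent classes, F TS (428) and f ts (479), are the parental types, so the F1 was F TS / f ts.
The recombinant classes are F ts and f TS: 266 + 202 = 468.
Recombination frequency = 468/1375 = 0.3404 ≈ 34.0%, i.e. 34.0 centimorgans.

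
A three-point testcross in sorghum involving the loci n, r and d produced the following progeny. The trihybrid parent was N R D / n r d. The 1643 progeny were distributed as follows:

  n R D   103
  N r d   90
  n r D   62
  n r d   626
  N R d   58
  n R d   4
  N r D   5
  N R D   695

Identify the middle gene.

The two rarest classes, N r D and n R d, are the double crossovers. Comparing them with the parentals, only the r allele has switched, so r is the middle locus and the order is n – r – d.

r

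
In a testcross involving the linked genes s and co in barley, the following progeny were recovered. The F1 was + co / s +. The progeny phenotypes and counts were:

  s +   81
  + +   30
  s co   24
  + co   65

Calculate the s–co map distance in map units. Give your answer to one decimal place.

The recombinant classes are + + and s co: 30 + 24 = 54.
Recombination frequency = 54/200 = 0.2700 ≈ 27.0%, i.e. 27.0 map units.

27.0 map units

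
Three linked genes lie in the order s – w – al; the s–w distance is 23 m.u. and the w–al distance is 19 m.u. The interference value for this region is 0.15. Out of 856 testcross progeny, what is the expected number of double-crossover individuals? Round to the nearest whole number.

32

Map distances give recombination frequencies of 0.230 and 0.190 for the two intervals.
With interference 0.15 (so coincidence = 0.85), expected double-crossover frequency = 0.230 × 0.190 × 0.85 = 0.03715.
Expected number = 0.03715 × 856 = 31.80 ≈ 32.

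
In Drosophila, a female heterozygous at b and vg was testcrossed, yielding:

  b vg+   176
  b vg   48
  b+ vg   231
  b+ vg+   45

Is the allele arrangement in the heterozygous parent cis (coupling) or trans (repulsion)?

trans

The two most frequent classes are b+ vg (231) and b vg+ (176); these are the parental (non-recombinant) types.
So the F1 carried b+ vg on one chromosome and b vg+ on the other — the recessive alleles are on opposite chromosomes (trans / repulsion).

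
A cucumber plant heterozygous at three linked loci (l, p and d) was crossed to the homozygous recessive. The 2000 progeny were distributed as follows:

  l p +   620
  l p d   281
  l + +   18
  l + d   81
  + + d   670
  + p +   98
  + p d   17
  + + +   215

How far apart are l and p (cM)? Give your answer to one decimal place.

The two most frequent reciprocal classes, + + d and l p +, are the parental types, so the F1 was + + d / l p +.
The two rarest classes, + p d and l + +, are the double crossovers. Comparing them with the parentals, only the p allele has switched, so p is the middle locus and the order is l – p – d.
Crossovers in the l–p interval produce the single-crossover classes l + d and + p + (81 + 98 = 179) plus the double crossovers (35).
RF(l–p) = (179 + 35) / 2000 = 214/2000 = 0.1070 → 10.7 cM.

10.7 cM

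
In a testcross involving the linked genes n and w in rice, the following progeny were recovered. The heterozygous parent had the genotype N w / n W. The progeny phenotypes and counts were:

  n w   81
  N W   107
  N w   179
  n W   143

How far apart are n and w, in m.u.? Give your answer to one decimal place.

36.9 m.u.

The recombinant classes are N W and n w: 107 + 81 = 188.
Recombination frequency = 188/510 = 0.3686 ≈ 36.9%, i.e. 36.9 m.u.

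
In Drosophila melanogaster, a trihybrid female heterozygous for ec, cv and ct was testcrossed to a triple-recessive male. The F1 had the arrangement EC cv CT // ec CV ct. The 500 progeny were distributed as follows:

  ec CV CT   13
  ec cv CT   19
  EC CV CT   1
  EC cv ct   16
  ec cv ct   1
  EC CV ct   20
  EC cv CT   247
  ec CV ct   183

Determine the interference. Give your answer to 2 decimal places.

0.21

The two rarest classes, EC CV CT and ec cv ct, are the double crossovers. Comparing them with the parentals, only the cv allele has switched, so cv is the middle locus and the order is ec – cv – ct.
ec–cv: (39 + 2)/500 = 0.0820; cv–ct: (29 + 2)/500 = 0.0620.
Expected DCO frequency = 0.0820 × 0.0620 ≈ 0.00508; observed = 2/500 ≈ 0.00400.
Coefficient of coincidence = 0.00400/0.00508 ≈ 0.79; interference = 1 − 0.79 = 0.21.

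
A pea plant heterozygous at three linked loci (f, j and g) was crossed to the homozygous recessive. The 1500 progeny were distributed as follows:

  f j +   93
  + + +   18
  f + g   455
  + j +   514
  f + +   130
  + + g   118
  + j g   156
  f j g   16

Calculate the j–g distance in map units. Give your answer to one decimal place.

21.3 map units

The two most frequent reciprocal classes, f + g and + j +, are the parental types, so the F1 was f + g / + j +.
The two rarest classes, f j g and + + +, are the double crossovers. Comparing them with the parentals, only the j allele has switched, so j is the middle locus and the order is f – j – g.
Crossovers in the j–g interval produce the single-crossover classes f + + and + j g (130 + 156 = 286) plus the double crossovers (34).
RF(j–g) = (286 + 34) / 1500 = 320/1500 = 0.2133 → 21.3 map units.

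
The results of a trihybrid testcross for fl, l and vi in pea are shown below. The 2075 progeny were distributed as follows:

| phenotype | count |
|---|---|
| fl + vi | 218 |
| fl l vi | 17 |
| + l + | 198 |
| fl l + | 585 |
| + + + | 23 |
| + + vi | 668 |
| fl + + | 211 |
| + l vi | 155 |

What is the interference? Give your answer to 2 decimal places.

0.55

The two most frequent reciprocal classes, fl l + and + + vi, are the parental types, so the F1 was fl l + / + + vi.
The two rarest classes, fl l vi and + + +, are the double crossovers. Comparing them with the parentals, only the vi allele has switched, so vi is the middle locus and the order is fl – vi – l.
fl–vi: (416 + 40)/2075 = 0.2198; vi–l: (366 + 40)/2075 = 0.1957.
Expected DCO frequency = 0.2198 × 0.1957 ≈ 0.04301; observed = 40/2075 ≈ 0.01928.
Coefficient of coincidence = 0.01928/0.04301 ≈ 0.45; interference = 1 − 0.45 = 0.55.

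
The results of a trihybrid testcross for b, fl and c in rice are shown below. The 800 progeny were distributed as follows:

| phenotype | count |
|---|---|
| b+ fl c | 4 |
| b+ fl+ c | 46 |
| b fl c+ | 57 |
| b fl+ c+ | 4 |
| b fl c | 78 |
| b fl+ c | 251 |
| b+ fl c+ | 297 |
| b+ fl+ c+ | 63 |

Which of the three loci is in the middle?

c

The two most frequent reciprocal classes, b+ fl c+ and b fl+ c, are the parental types, so the F1 was b+ fl c+ / b fl+ c.
The two rarest classes, b+ fl c and b fl+ c+, are the double crossovers. Comparing them with the parentals, only the c allele has switched, so c is the middle locus and the order is fl – c – b.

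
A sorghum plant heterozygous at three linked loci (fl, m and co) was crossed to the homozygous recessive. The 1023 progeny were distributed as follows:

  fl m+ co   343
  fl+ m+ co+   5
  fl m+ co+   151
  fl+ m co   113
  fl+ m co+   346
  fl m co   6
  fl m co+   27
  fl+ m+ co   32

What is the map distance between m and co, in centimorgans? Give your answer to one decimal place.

The two most frequent reciprocal classes, fl+ m co+ and fl m+ co, are the parental types, so the F1 was fl+ m co+ / fl m+ co.
The two rarest classes, fl+ m+ co+ and fl m co, are the double crossovers. Comparing them with the parentals, only the m allele has switched, so m is the middle locus and the order is fl – m – co.
Crossovers in the m–co interval produce the single-crossover classes fl+ m co and fl m+ co+ (113 + 151 = 264) plus the double crossovers (11).
RF(m–co) = (264 + 11) / 1023 = 275/1023 = 0.2688 → 26.9 centimorgans.

26.9 centimorgans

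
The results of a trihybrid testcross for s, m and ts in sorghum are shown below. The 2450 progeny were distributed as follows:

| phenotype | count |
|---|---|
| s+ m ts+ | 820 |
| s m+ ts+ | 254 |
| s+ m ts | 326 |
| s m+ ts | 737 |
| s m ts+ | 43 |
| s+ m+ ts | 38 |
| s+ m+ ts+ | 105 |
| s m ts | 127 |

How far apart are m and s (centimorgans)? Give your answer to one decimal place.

The two most frequent reciprocal classes, s+ m ts+ and s m+ ts, are the parental types, so the F1 was s+ m ts+ / s m+ ts.
The two rarest classes, s m ts+ and s+ m+ ts, are the double crossovers. Comparing them with the parentals, only the s allele has switched, so s is the middle locus and the order is m – s – ts.
Crossovers in the m–s interval produce the single-crossover classes s+ m+ ts+ and s m ts (105 + 127 = 232) plus the double crossovers (81).
RF(m–s) = (232 + 81) / 2450 = 313/2450 = 0.1278 → 12.8 centimorgans.

12.8 centimorgans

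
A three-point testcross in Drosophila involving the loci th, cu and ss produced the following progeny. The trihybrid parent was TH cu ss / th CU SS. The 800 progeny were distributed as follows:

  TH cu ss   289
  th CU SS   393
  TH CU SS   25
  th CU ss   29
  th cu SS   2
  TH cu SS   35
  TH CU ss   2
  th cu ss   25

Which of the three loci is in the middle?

cu

The two rarest classes, TH CU ss and th cu SS, are the double crossovers. Comparing them with the parentals, only the cu allele has switched, so cu is the middle locus and the order is ss – cu – th.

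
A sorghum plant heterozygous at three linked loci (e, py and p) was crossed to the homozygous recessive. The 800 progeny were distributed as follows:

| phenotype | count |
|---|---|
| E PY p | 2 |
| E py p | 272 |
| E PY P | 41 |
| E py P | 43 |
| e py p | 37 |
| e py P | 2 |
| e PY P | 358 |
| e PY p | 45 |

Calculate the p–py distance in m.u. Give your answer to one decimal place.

The two most frequent reciprocal classes, e PY P and E py p, are the parental types, so the F1 was e PY P / E py p.
The two rarest classes, e py P and E PY p, are the double crossovers. Comparing them with the parentals, only the py allele has switched, so py is the middle locus and the order is e – py – p.
Crossovers in the py–p interval produce the single-crossover classes e PY p and E py P (45 + 43 = 88) plus the double crossovers (4).
RF(py–p) = (88 + 4) / 800 = 92/800 = 0.1150 → 11.5 m.u.

11.5 m.u.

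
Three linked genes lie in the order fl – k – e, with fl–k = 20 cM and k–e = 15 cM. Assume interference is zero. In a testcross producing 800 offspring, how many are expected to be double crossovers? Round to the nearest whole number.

Map distances give recombination frequencies of 0.200 and 0.150 for the two intervals.
With no interference, expected double-crossover frequency = 0.200 × 0.150 = 0.03000.
Expected number = 0.03000 × 800 = 24.00 ≈ 24.

24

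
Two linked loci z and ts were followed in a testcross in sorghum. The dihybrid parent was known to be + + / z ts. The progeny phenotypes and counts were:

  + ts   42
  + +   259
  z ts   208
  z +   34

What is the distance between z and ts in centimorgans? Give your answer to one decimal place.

14.0 centimorgans

The recombinant classes are + ts and z +: 42 + 34 = 76.
Recombination frequency = 76/543 = 0.1400 ≈ 14.0%, i.e. 14.0 centimorgans.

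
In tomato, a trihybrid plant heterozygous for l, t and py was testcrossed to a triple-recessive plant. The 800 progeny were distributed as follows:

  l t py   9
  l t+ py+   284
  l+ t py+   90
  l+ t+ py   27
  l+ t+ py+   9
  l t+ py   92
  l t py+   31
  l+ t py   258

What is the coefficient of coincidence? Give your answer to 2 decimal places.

0.95

The two most frequent reciprocal classes, l t+ py+ and l+ t py, are the parental types, so the F1 was l t+ py+ / l+ t py.
The two rarest classes, l+ t+ py+ and l t py, are the double crossovers. Comparing them with the parentals, only the l allele has switched, so l is the middle locus and the order is t – l – py.
t–l: (58 + 18)/800 = 0.0950; l–py: (182 + 18)/800 = 0.2500.
Expected DCO frequency = 0.0950 × 0.2500 ≈ 0.02375; observed = 18/800 ≈ 0.02250.
Coefficient of coincidence = 0.02250/0.02375 ≈ 0.95.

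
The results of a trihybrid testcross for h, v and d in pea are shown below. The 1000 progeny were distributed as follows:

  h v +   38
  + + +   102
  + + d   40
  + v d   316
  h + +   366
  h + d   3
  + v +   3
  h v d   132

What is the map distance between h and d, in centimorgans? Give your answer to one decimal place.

The two most frequent reciprocal classes, + v d and h + +, are the parental types, so the F1 was + v d / h + +.
The two rarest classes, + v + and h + d, are the double crossovers. Comparing them with the parentals, only the d allele has switched, so d is the middle locus and the order is h – d – v.
Crossovers in the h–d interval produce the single-crossover classes h v d and + + + (132 + 102 = 234) plus the double crossovers (6).
RF(h–d) = (234 + 6) / 1000 = 240/1000 = 0.2400 → 24.0 centimorgans.

24.0 centimorgans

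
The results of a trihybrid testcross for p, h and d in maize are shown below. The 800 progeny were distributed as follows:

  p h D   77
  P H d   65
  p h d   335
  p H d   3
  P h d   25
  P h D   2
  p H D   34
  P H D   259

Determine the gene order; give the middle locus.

h

The two most frequent reciprocal classes, P H D and p h d, are the parental types, so the F1 was P H D / p h d.
The two rarest classes, P h D and p H d, are the double crossovers. Comparing them with the parentals, only the h allele has switched, so h is the middle locus and the order is p – h – d.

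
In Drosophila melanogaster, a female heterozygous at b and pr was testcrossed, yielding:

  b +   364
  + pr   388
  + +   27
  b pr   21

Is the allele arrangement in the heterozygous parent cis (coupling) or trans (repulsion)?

trans

The two most frequent classes are + pr (388) and b + (364); these are the parental (non-recombinant) types.
So the F1 carried + pr on one chromosome and b + on the other — the recessive alleles are on opposite chromosomes (trans / repulsion).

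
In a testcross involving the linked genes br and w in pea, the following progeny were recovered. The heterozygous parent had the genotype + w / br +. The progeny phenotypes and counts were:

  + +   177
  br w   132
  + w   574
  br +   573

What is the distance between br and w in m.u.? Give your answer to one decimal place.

The recombinant classes are + + and br w: 177 + 132 = 309.
Recombination frequency = 309/1456 = 0.2122 ≈ 21.2%, i.e. 21.2 m.u.

21.2 m.u.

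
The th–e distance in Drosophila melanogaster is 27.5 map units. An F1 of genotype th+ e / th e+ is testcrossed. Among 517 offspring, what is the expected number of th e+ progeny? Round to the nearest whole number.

A map distance of 27.5 map units corresponds to a recombination frequency of 0.275.
The F1 is th+ e / th e+, so th e+ is a parental gamete class with expected frequency (1 − r)/2 = 0.725/2 = 0.3625.
Expected number = 0.3625 × 517 = 187.41 ≈ 187.

187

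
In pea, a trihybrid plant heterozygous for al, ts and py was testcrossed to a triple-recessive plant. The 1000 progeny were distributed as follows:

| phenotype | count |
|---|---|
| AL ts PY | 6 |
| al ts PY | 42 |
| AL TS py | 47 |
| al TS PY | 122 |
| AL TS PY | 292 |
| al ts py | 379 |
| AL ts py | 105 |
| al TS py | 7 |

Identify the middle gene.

ts

The two most frequent reciprocal classes, al ts py and AL TS PY, are the parental types, so the F1 was al ts py / AL TS PY.
The two rarest classes, al TS py and AL ts PY, are the double crossovers. Comparing them with the parentals, only the ts allele has switched, so ts is the middle locus and the order is py – ts – al.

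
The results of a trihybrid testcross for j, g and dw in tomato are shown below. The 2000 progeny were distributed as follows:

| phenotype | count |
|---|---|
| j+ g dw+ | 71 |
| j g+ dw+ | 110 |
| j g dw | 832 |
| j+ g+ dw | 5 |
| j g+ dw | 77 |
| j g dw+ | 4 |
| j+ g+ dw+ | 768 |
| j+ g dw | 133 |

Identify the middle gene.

dw

The two most frequent reciprocal classes, j+ g+ dw+ and j g dw, are the parental types, so the F1 was j+ g+ dw+ / j g dw.
The two rarest classes, j+ g+ dw and j g dw+, are the double crossovers. Comparing them with the parentals, only the dw allele has switched, so dw is the middle locus and the order is g – dw – j.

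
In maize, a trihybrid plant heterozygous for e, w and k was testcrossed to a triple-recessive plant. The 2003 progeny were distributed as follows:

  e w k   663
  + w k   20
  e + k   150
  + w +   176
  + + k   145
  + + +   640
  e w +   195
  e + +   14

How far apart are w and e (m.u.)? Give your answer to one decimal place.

18.0 m.u.

The two most frequent reciprocal classes, + + + and e w k, are the parental types, so the F1 was + + + / e w k.
The two rarest classes, e + + and + w k, are the double crossovers. Comparing them with the parentals, only the e allele has switched, so e is the middle locus and the order is k – e – w.
Crossovers in the e–w interval produce the single-crossover classes + w + and e + k (176 + 150 = 326) plus the double crossovers (34).
RF(e–w) = (326 + 34) / 2003 = 360/2003 = 0.1797 → 18.0 m.u.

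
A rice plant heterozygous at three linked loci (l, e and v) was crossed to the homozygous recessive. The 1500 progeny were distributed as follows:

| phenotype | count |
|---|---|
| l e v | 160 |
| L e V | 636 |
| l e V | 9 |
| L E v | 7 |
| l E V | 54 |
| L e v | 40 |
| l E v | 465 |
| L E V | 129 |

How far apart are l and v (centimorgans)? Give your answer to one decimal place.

The two most frequent reciprocal classes, L e V and l E v, are the parental types, so the F1 was L e V / l E v.
The two rarest classes, l e V and L E v, are the double crossovers. Comparing them with the parentals, only the l allele has switched, so l is the middle locus and the order is v – l – e.
Crossovers in the v–l interval produce the single-crossover classes L e v and l E V (40 + 54 = 94) plus the double crossovers (16).
RF(v–l) = (94 + 16) / 1500 = 110/1500 = 0.0733 → 7.3 centimorgans.

7.3 centimorgans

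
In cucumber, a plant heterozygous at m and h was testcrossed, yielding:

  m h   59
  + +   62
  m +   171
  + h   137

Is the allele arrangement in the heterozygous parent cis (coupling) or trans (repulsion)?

trans

The two most frequent classes are + h (137) and m + (171); these are the parental (non-recombinant) types.
So the F1 carried + h on one chromosome and m + on the other — the recessive alleles are on opposite chromosomes (trans / repulsion).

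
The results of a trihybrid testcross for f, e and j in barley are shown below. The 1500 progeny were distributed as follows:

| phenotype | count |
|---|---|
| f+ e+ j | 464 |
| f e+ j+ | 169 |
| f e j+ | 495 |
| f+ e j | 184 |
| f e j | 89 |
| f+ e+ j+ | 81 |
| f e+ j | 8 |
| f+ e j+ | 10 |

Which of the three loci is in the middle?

f

The two most frequent reciprocal classes, f+ e+ j and f e j+, are the parental types, so the F1 was f+ e+ j / f e j+.
The two rarest classes, f e+ j and f+ e j+, are the double crossovers. Comparing them with the parentals, only the f allele has switched, so f is the middle locus and the order is e – f – j.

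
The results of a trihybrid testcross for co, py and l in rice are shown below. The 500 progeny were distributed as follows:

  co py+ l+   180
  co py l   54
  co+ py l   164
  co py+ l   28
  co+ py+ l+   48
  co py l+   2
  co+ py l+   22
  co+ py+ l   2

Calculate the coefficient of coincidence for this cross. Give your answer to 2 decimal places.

The two most frequent reciprocal classes, co+ py l and co py+ l+, are the parental types, so the F1 was co+ py l / co py+ l+.
The two rarest classes, co+ py+ l and co py l+, are the double crossovers. Comparing them with the parentals, only the py allele has switched, so py is the middle locus and the order is co – py – l.
co–py: (102 + 4)/500 = 0.2120; py–l: (50 + 4)/500 = 0.1080.
Expected DCO frequency = 0.2120 × 0.1080 ≈ 0.02290; observed = 4/500 ≈ 0.00800.
Coefficient of coincidence = 0.00800/0.02290 ≈ 0.35.

0.35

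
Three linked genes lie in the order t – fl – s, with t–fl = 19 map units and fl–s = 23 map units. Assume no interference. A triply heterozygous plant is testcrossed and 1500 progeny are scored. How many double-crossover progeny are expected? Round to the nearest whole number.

Map distances give recombination frequencies of 0.190 and 0.230 for the two intervals.
With no interference, expected double-crossover frequency = 0.190 × 0.230 = 0.04370.
Expected number = 0.04370 × 1500 = 65.55 ≈ 66.

66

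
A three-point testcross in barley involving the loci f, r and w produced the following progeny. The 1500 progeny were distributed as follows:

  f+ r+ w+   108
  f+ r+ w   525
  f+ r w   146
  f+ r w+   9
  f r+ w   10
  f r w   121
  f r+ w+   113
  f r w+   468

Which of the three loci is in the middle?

f

The two most frequent reciprocal classes, f r w+ and f+ r+ w, are the parental types, so the F1 was f r w+ / f+ r+ w.
The two rarest classes, f+ r w+ and f r+ w, are the double crossovers. Comparing them with the parentals, only the f allele has switched, so f is the middle locus and the order is w – f – r.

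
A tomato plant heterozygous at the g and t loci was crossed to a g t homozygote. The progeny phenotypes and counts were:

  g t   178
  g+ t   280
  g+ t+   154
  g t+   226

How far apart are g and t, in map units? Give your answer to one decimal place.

39.6 map units

The two most frequent classes, g+ t (280) and g t+ (226), are the parental types, so the F1 was g+ t / g t+.
The recombinant classes are g+ t+ and g t: 154 + 178 = 332.
Recombination frequency = 332/838 = 0.3962 ≈ 39.6%, i.e. 39.6 map units.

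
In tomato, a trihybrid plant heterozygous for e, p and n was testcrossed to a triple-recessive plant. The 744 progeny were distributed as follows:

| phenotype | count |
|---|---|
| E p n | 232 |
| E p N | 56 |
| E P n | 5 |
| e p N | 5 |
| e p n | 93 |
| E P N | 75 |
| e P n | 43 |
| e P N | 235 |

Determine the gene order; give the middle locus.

The two most frequent reciprocal classes, E p n and e P N, are the parental types, so the F1 was E p n / e P N.
The two rarest classes, E P n and e p N, are the double crossovers. Comparing them with the parentals, only the p allele has switched, so p is the middle locus and the order is n – p – e.

p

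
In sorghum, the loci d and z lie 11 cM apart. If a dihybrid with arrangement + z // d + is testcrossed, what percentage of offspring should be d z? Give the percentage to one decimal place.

5.5%

A map distance of 11 cM corresponds to a recombination frequency of 0.110.
The F1 is + z / d +, so d z is a recombinant gamete class with expected frequency r/2 = 0.110/2 = 0.0550.
That is 0.0550 = 5.5% of the progeny.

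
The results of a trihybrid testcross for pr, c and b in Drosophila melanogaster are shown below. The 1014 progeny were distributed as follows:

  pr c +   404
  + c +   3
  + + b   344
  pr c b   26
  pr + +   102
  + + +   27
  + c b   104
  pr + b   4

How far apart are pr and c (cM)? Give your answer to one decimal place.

21.0 cM

The two most frequent reciprocal classes, pr c + and + + b, are the parental types, so the F1 was pr c + / + + b.
The two rarest classes, + c + and pr + b, are the double crossovers. Comparing them with the parentals, only the pr allele has switched, so pr is the middle locus and the order is b – pr – c.
Crossovers in the pr–c interval produce the single-crossover classes pr + + and + c b (102 + 104 = 206) plus the double crossovers (7).
RF(pr–c) = (206 + 7) / 1014 = 213/1014 = 0.2101 → 21.0 cM.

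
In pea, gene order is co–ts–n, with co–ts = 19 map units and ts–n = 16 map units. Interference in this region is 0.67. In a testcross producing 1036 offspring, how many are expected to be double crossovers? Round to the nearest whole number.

Map distances give recombination frequencies of 0.190 and 0.160 for the two intervals.
With interference 0.67 (so coincidence = 0.33), expected double-crossover frequency = 0.190 × 0.160 × 0.33 = 0.01003.
Expected number = 0.01003 × 1036 = 10.39 ≈ 10.

10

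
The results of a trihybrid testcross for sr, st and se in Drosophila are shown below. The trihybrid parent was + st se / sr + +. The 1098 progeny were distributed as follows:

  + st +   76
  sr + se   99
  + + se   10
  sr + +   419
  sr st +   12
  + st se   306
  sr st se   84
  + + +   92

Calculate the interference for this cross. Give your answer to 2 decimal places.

The two rarest classes, + + se and sr st +, are the double crossovers. Comparing them with the parentals, only the st allele has switched, so st is the middle locus and the order is se – st – sr.
se–st: (175 + 22)/1098 = 0.1794; st–sr: (176 + 22)/1098 = 0.1803.
Expected DCO frequency = 0.1794 × 0.1803 ≈ 0.03235; observed = 22/1098 ≈ 0.02004.
Coefficient of coincidence = 0.02004/0.03235 ≈ 0.62; interference = 1 − 0.62 = 0.38.

0.38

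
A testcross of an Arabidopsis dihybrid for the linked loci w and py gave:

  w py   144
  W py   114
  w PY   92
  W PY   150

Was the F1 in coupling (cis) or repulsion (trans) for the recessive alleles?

cis

The two most frequent classes are W PY (150) and w py (144); these are the parental (non-recombinant) types.
So the F1 carried W PY on one chromosome and w py on the other — the recessive alleles are on the same chromosome (cis / coupling).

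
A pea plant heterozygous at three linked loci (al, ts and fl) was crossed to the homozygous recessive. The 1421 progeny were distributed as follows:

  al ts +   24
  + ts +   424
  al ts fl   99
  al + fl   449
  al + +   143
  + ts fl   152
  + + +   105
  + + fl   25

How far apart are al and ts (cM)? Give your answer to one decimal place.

The two most frequent reciprocal classes, al + fl and + ts +, are the parental types, so the F1 was al + fl / + ts +.
The two rarest classes, + + fl and al ts +, are the double crossovers. Comparing them with the parentals, only the al allele has switched, so al is the middle locus and the order is ts – al – fl.
Crossovers in the ts–al interval produce the single-crossover classes al ts fl and + + + (99 + 105 = 204) plus the double crossovers (49).
RF(ts–al) = (204 + 49) / 1421 = 253/1421 = 0.1780 → 17.8 cM.

17.8 cM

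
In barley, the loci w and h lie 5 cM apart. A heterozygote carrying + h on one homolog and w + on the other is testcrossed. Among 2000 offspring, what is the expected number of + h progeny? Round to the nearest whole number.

A map distance of 5 cM corresponds to a recombination frequency of 0.050.
The F1 is + h / w +, so + h is a parental gamete class with expected frequency (1 − r)/2 = 0.950/2 = 0.4750.
Expected number = 0.4750 × 2000 = 950.00 ≈ 950.

950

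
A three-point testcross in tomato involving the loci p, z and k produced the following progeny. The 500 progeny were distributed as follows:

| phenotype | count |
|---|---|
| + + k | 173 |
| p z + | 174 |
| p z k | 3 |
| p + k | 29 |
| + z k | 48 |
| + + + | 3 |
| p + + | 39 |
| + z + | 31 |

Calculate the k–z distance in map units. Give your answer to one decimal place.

The two most frequent reciprocal classes, p z + and + + k, are the parental types, so the F1 was p z + / + + k.
The two rarest classes, p z k and + + +, are the double crossovers. Comparing them with the parentals, only the k allele has switched, so k is the middle locus and the order is p – k – z.
Crossovers in the k–z interval produce the single-crossover classes p + + and + z k (39 + 48 = 87) plus the double crossovers (6).
RF(k–z) = (87 + 6) / 500 = 93/500 = 0.1860 → 18.6 map units.

18.6 map units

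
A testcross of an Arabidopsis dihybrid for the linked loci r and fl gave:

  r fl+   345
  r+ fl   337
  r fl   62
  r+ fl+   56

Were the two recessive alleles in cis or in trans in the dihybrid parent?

trans

The two most frequent classes are r+ fl (337) and r fl+ (345); these are the parental (non-recombinant) types.
So the F1 carried r+ fl on one chromosome and r fl+ on the other — the recessive alleles are on opposite chromosomes (trans / repulsion).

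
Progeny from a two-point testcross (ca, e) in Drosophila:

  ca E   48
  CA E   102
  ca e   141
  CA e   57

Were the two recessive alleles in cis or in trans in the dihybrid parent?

cis

The two most frequent classes are CA E (102) and ca e (141); these are the parental (non-recombinant) types.
So the F1 carried CA E on one chromosome and ca e on the other — the recessive alleles are on the same chromosome (cis / coupling).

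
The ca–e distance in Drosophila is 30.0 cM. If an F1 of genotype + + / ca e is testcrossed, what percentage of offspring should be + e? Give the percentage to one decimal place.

A map distance of 30.0 cM corresponds to a recombination frequency of 0.300.
The F1 is + + / ca e, so + e is a recombinant gamete class with expected frequency r/2 = 0.300/2 = 0.1500.
That is 0.1500 = 15.0% of the progeny.

15.0%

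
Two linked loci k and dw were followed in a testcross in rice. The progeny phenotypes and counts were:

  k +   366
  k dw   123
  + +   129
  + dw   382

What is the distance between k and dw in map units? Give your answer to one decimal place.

The two most frequent classes, + dw (382) and k + (366), are the parental types, so the F1 was + dw / k +.
The recombinant classes are + + and k dw: 129 + 123 = 252.
Recombination frequency = 252/1000 = 0.2520 ≈ 25.2%, i.e. 25.2 map units.

25.2 map units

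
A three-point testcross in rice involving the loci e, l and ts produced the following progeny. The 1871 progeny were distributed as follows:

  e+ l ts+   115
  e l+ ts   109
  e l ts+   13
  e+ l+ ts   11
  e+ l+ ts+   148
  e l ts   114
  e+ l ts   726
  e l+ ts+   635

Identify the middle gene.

The two most frequent reciprocal classes, e l+ ts+ and e+ l ts, are the parental types, so the F1 was e l+ ts+ / e+ l ts.
The two rarest classes, e l ts+ and e+ l+ ts, are the double crossovers. Comparing them with the parentals, only the l allele has switched, so l is the middle locus and the order is ts – l – e.

l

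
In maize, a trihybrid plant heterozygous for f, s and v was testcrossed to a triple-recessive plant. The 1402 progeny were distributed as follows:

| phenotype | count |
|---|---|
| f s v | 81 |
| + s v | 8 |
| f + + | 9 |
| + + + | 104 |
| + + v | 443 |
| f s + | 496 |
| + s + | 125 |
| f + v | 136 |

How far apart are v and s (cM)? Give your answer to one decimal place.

The two most frequent reciprocal classes, + + v and f s +, are the parental types, so the F1 was + + v / f s +.
The two rarest classes, + s v and f + +, are the double crossovers. Comparing them with the parentals, only the s allele has switched, so s is the middle locus and the order is f – s – v.
Crossovers in the s–v interval produce the single-crossover classes + + + and f s v (104 + 81 = 185) plus the double crossovers (17).
RF(s–v) = (185 + 17) / 1402 = 202/1402 = 0.1441 → 14.4 cM.

14.4 cM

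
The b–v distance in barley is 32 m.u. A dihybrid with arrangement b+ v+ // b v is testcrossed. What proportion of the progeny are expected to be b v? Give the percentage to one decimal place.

34.0%

A map distance of 32 m.u. corresponds to a recombination frequency of 0.320.
The F1 is b+ v+ / b v, so b v is a parental gamete class with expected frequency (1 − r)/2 = 0.680/2 = 0.3400.
That is 0.3400 = 34.0% of the progeny.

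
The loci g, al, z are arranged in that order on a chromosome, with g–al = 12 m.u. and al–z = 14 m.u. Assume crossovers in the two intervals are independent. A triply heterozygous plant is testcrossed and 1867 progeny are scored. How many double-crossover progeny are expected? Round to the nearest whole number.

Map distances give recombination frequencies of 0.120 and 0.140 for the two intervals.
With no interference, expected double-crossover frequency = 0.120 × 0.140 = 0.01680.
Expected number = 0.01680 × 1867 = 31.37 ≈ 31.

31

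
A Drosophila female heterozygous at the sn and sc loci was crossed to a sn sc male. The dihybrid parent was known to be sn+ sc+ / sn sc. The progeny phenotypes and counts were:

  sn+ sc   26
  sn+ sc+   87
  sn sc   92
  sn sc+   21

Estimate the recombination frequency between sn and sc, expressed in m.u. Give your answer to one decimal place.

The recombinant classes are sn+ sc and sn sc+: 26 + 21 = 47.
Recombination frequency = 47/226 = 0.2080 ≈ 20.8%, i.e. 20.8 m.u.

20.8 m.u.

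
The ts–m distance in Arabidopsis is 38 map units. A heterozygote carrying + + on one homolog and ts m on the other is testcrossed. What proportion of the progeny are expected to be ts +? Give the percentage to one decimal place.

A map distance of 38 map units corresponds to a recombination frequency of 0.380.
The F1 is + + / ts m, so ts + is a recombinant gamete class with expected frequency r/2 = 0.380/2 = 0.1900.
That is 0.1900 = 19.0% of the progeny.

19.0%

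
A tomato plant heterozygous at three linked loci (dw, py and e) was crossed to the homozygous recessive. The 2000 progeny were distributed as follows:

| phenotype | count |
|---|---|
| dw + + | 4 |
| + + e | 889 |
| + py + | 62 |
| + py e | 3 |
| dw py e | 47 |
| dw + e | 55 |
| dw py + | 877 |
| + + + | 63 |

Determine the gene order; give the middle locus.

The two most frequent reciprocal classes, + + e and dw py +, are the parental types, so the F1 was + + e / dw py +.
The two rarest classes, + py e and dw + +, are the double crossovers. Comparing them with the parentals, only the py allele has switched, so py is the middle locus and the order is dw – py – e.

py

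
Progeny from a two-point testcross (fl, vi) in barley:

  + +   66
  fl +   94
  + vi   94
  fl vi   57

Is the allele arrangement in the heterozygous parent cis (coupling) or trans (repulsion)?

trans

The two most frequent classes are + vi (94) and fl + (94); these are the parental (non-recombinant) types.
So the F1 carried + vi on one chromosome and fl + on the other — the recessive alleles are on opposite chromosomes (trans / repulsion).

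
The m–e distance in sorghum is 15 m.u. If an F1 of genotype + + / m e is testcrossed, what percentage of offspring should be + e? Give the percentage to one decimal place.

7.5%

A map distance of 15 m.u. corresponds to a recombination frequency of 0.150.
The F1 is + + / m e, so + e is a recombinant gamete class with expected frequency r/2 = 0.150/2 = 0.0750.
That is 0.0750 = 7.5% of the progeny.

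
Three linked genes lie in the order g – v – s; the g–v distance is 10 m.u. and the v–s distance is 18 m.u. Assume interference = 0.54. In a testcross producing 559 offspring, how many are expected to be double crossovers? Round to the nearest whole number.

Map distances give recombination frequencies of 0.100 and 0.180 for the two intervals.
With interference 0.54 (so coincidence = 0.46), expected double-crossover frequency = 0.100 × 0.180 × 0.46 = 0.00828.
Expected number = 0.00828 × 559 = 4.63 ≈ 5.

5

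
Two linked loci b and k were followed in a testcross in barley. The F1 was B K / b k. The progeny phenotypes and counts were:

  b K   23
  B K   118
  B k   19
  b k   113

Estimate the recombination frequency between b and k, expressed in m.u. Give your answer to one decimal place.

The recombinant classes are B k and b K: 19 + 23 = 42.
Recombination frequency = 42/273 = 0.1538 ≈ 15.4%, i.e. 15.4 m.u.

15.4 m.u.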